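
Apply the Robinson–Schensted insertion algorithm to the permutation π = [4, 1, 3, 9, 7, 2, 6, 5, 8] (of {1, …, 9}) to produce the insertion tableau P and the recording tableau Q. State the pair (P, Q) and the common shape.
P = [1, 2, 5, 8] / [3, 6] / [4, 7] / [9];  Q = [1, 3, 4, 9] / [2, 5] / [6, 7] / [8];  common shape = (4, 2, 2, 1)

Row-insert the values π_1, π_2, … into P one at a time, bumping the leftmost entry strictly greater than the inserted value down to the next row. The recording tableau Q records, in position (i, j), the step at which that cell was added to P.
  Insert 4 (step 1): P = [4];  Q = [1]
  Insert 1 (step 2): P = [1] / [4];  Q = [1] / [2]
  Insert 3 (step 3): P = [1, 3] / [4];  Q = [1, 3] / [2]
  Insert 9 (step 4): P = [1, 3, 9] / [4];  Q = [1, 3, 4] / [2]
  Insert 7 (step 5): P = [1, 3, 7] / [4, 9];  Q = [1, 3, 4] / [2, 5]
  Insert 2 (step 6): P = [1, 2, 7] / [3, 9] / [4];  Q = [1, 3, 4] / [2, 5] / [6]
  Insert 6 (step 7): P = [1, 2, 6] / [3, 7] / [4, 9];  Q = [1, 3, 4] / [2, 5] / [6, 7]
  Insert 5 (step 8): P = [1, 2, 5] / [3, 6] / [4, 7] / [9];  Q = [1, 3, 4] / [2, 5] / [6, 7] / [8]
  Insert 8 (step 9): P = [1, 2, 5, 8] / [3, 6] / [4, 7] / [9];  Q = [1, 3, 4, 9] / [2, 5] / [6, 7] / [8]
Final shape: (4, 2, 2, 1).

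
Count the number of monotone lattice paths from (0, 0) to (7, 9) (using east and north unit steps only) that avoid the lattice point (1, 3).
Number of paths = 7744

Total paths from (0, 0) to (7, 9): C(16, 7) = 11440. Paths through (1, 3): (paths (0, 0) → (1, 3)) × (paths (1, 3) → (7, 9)) = C(4, 1) · C(12, 6) = 4 · 924 = 3696. Avoidance count = 11440 − 3696 = 7744.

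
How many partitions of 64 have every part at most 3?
p(64, parts ≤ 3) = 374

Use the recurrence p(n, m) = p(n, m−1) + p(n−m, m): either the largest part is < m (count p(n, m−1)) or the largest part is exactly m (remove one copy of m, count p(n−m, m)). With p(0, ·) = 1 this gives p(64, parts ≤ 3) = 374. (By conjugating Young diagrams, this also counts partitions of 64 into at most 3 parts.)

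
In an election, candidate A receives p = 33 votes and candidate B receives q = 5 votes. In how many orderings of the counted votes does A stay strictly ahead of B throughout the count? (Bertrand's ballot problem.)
Strict-lead orderings = 369852

Total orderings of the 38 votes with 33 for A: C(38, 33) = 501942. By the Bertrand ballot formula (Cycle Lemma / reflection principle), the number of orderings in which A is strictly ahead of B throughout is (p − q)/(p + q) · C(p + q, p) = (33 − 5)/(33 + 5) · 501942 = 369852.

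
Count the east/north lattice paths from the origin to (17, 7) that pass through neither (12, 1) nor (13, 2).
Number of paths = 330144

Inclusion–exclusion. Total paths: C(24, 17) = 346104. Through P₁: C(13, 12)·C(11, 5) = 6006. Through P₂: C(15, 13)·C(9, 4) = 13230. Since P₁ is strictly southwest of P₂, a monotone path through both must visit P₁ then P₂; paths through both = C(13, 12)·C(2, 1)·C(9, 4) = 3276. Avoid both = 346104 − 6006 − 13230 + 3276 = 330144.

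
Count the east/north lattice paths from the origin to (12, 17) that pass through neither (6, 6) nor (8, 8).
Number of paths = 35222421

Inclusion–exclusion. Total paths: C(29, 12) = 51895935. Through P₁: C(12, 6)·C(17, 6) = 11435424. Through P₂: C(16, 8)·C(13, 4) = 9202050. Since P₁ is strictly southwest of P₂, a monotone path through both must visit P₁ then P₂; paths through both = C(12, 6)·C(4, 2)·C(13, 4) = 3963960. Avoid both = 51895935 − 11435424 − 9202050 + 3963960 = 35222421.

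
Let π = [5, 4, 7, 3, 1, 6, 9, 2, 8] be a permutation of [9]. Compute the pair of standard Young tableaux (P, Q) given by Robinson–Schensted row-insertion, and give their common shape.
P = [1, 2, 8] / [3, 6, 9] / [4, 7] / [5];  Q = [1, 3, 7] / [2, 6, 9] / [4, 8] / [5];  common shape = (3, 3, 2, 1)

Row-insert the values π_1, π_2, … into P one at a time, bumping the leftmost entry strictly greater than the inserted value down to the next row. The recording tableau Q records, in position (i, j), the step at which that cell was added to P.
  Insert 5 (step 1): P = [5];  Q = [1]
  Insert 4 (step 2): P = [4] / [5];  Q = [1] / [2]
  Insert 7 (step 3): P = [4, 7] / [5];  Q = [1, 3] / [2]
  Insert 3 (step 4): P = [3, 7] / [4] / [5];  Q = [1, 3] / [2] / [4]
  Insert 1 (step 5): P = [1, 7] / [3] / [4] / [5];  Q = [1, 3] / [2] / [4] / [5]
  Insert 6 (step 6): P = [1, 6] / [3, 7] / [4] / [5];  Q = [1, 3] / [2, 6] / [4] / [5]
  Insert 9 (step 7): P = [1, 6, 9] / [3, 7] / [4] / [5];  Q = [1, 3, 7] / [2, 6] / [4] / [5]
  Insert 2 (step 8): P = [1, 2, 9] / [3, 6] / [4, 7] / [5];  Q = [1, 3, 7] / [2, 6] / [4, 8] / [5]
  Insert 8 (step 9): P = [1, 2, 8] / [3, 6, 9] / [4, 7] / [5];  Q = [1, 3, 7] / [2, 6, 9] / [4, 8] / [5]
Final shape: (3, 3, 2, 1).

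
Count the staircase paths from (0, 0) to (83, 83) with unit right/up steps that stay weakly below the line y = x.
C_83 = 68854441132780194707888052034668647142985206100

These NE paths below the diagonal are counted by the Catalan number C_n = (1/(n + 1)) · C(2n, n). For n = 83: C_83 = (1/84) · C(166, 83) = 5783773055153536355462596370912166360010757312400/84 = 68854441132780194707888052034668647142985206100.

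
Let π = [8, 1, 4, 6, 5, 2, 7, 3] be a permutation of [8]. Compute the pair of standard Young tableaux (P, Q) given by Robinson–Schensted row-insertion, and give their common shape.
P = [1, 2, 3, 7] / [4, 5] / [6] / [8];  Q = [1, 3, 4, 7] / [2, 8] / [5] / [6];  common shape = (4, 2, 1, 1)

Row-insert the values π_1, π_2, … into P one at a time, bumping the leftmost entry strictly greater than the inserted value down to the next row. The recording tableau Q records, in position (i, j), the step at which that cell was added to P.
  Insert 8 (step 1): P = [8];  Q = [1]
  Insert 1 (step 2): P = [1] / [8];  Q = [1] / [2]
  Insert 4 (step 3): P = [1, 4] / [8];  Q = [1, 3] / [2]
  Insert 6 (step 4): P = [1, 4, 6] / [8];  Q = [1, 3, 4] / [2]
  Insert 5 (step 5): P = [1, 4, 5] / [6] / [8];  Q = [1, 3, 4] / [2] / [5]
  Insert 2 (step 6): P = [1, 2, 5] / [4] / [6] / [8];  Q = [1, 3, 4] / [2] / [5] / [6]
  Insert 7 (step 7): P = [1, 2, 5, 7] / [4] / [6] / [8];  Q = [1, 3, 4, 7] / [2] / [5] / [6]
  Insert 3 (step 8): P = [1, 2, 3, 7] / [4, 5] / [6] / [8];  Q = [1, 3, 4, 7] / [2, 8] / [5] / [6]
Final shape: (4, 2, 1, 1).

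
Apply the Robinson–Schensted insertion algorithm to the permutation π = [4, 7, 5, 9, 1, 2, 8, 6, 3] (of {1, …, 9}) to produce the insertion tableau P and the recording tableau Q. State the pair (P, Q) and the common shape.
P = [1, 2, 3] / [4, 5, 6] / [7, 8] / [9];  Q = [1, 2, 4] / [3, 6, 7] / [5, 8] / [9];  common shape = (3, 3, 2, 1)

Row-insert the values π_1, π_2, … into P one at a time, bumping the leftmost entry strictly greater than the inserted value down to the next row. The recording tableau Q records, in position (i, j), the step at which that cell was added to P.
  Insert 4 (step 1): P = [4];  Q = [1]
  Insert 7 (step 2): P = [4, 7];  Q = [1, 2]
  Insert 5 (step 3): P = [4, 5] / [7];  Q = [1, 2] / [3]
  Insert 9 (step 4): P = [4, 5, 9] / [7];  Q = [1, 2, 4] / [3]
  Insert 1 (step 5): P = [1, 5, 9] / [4] / [7];  Q = [1, 2, 4] / [3] / [5]
  Insert 2 (step 6): P = [1, 2, 9] / [4, 5] / [7];  Q = [1, 2, 4] / [3, 6] / [5]
  Insert 8 (step 7): P = [1, 2, 8] / [4, 5, 9] / [7];  Q = [1, 2, 4] / [3, 6, 7] / [5]
  Insert 6 (step 8): P = [1, 2, 6] / [4, 5, 8] / [7, 9];  Q = [1, 2, 4] / [3, 6, 7] / [5, 8]
  Insert 3 (step 9): P = [1, 2, 3] / [4, 5, 6] / [7, 8] / [9];  Q = [1, 2, 4] / [3, 6, 7] / [5, 8] / [9]
Final shape: (3, 3, 2, 1).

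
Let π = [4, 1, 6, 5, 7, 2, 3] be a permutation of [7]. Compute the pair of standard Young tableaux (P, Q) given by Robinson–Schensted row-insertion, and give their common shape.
P = [1, 2, 3] / [4, 5, 7] / [6];  Q = [1, 3, 5] / [2, 4, 7] / [6];  common shape = (3, 3, 1)

Row-insert the values π_1, π_2, … into P one at a time, bumping the leftmost entry strictly greater than the inserted value down to the next row. The recording tableau Q records, in position (i, j), the step at which that cell was added to P.
  Insert 4 (step 1): P = [4];  Q = [1]
  Insert 1 (step 2): P = [1] / [4];  Q = [1] / [2]
  Insert 6 (step 3): P = [1, 6] / [4];  Q = [1, 3] / [2]
  Insert 5 (step 4): P = [1, 5] / [4, 6];  Q = [1, 3] / [2, 4]
  Insert 7 (step 5): P = [1, 5, 7] / [4, 6];  Q = [1, 3, 5] / [2, 4]
  Insert 2 (step 6): P = [1, 2, 7] / [4, 5] / [6];  Q = [1, 3, 5] / [2, 4] / [6]
  Insert 3 (step 7): P = [1, 2, 3] / [4, 5, 7] / [6];  Q = [1, 3, 5] / [2, 4, 7] / [6]
Final shape: (3, 3, 1).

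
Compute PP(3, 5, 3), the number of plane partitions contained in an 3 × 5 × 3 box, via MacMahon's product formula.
PP(3, 5, 3) = 14112

Evaluate the triple product over i = 1..3, j = 1..5, k = 1..3. The factors are (2/1) · (3/2) · (4/3) · (3/2) · (4/3) · (5/4) · (4/3) · (5/4) · … (45 factors total). The numerators and denominators telescope so the product is an integer; carrying out the multiplication exactly gives PP(3, 5, 3) = 14112.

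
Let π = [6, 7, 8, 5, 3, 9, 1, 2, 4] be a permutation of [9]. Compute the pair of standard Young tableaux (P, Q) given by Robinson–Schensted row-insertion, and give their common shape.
P = [1, 2, 4, 9] / [3, 7, 8] / [5] / [6];  Q = [1, 2, 3, 6] / [4, 8, 9] / [5] / [7];  common shape = (4, 3, 1, 1)

Row-insert the values π_1, π_2, … into P one at a time, bumping the leftmost entry strictly greater than the inserted value down to the next row. The recording tableau Q records, in position (i, j), the step at which that cell was added to P.
  Insert 6 (step 1): P = [6];  Q = [1]
  Insert 7 (step 2): P = [6, 7];  Q = [1, 2]
  Insert 8 (step 3): P = [6, 7, 8];  Q = [1, 2, 3]
  Insert 5 (step 4): P = [5, 7, 8] / [6];  Q = [1, 2, 3] / [4]
  Insert 3 (step 5): P = [3, 7, 8] / [5] / [6];  Q = [1, 2, 3] / [4] / [5]
  Insert 9 (step 6): P = [3, 7, 8, 9] / [5] / [6];  Q = [1, 2, 3, 6] / [4] / [5]
  Insert 1 (step 7): P = [1, 7, 8, 9] / [3] / [5] / [6];  Q = [1, 2, 3, 6] / [4] / [5] / [7]
  Insert 2 (step 8): P = [1, 2, 8, 9] / [3, 7] / [5] / [6];  Q = [1, 2, 3, 6] / [4, 8] / [5] / [7]
  Insert 4 (step 9): P = [1, 2, 4, 9] / [3, 7, 8] / [5] / [6];  Q = [1, 2, 3, 6] / [4, 8, 9] / [5] / [7]
Final shape: (4, 3, 1, 1).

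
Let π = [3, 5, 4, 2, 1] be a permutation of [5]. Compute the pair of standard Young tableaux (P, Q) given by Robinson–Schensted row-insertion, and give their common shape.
P = [1, 4] / [2] / [3] / [5];  Q = [1, 2] / [3] / [4] / [5];  common shape = (2, 1, 1, 1)

Row-insert the values π_1, π_2, … into P one at a time, bumping the leftmost entry strictly greater than the inserted value down to the next row. The recording tableau Q records, in position (i, j), the step at which that cell was added to P.
  Insert 3 (step 1): P = [3];  Q = [1]
  Insert 5 (step 2): P = [3, 5];  Q = [1, 2]
  Insert 4 (step 3): P = [3, 4] / [5];  Q = [1, 2] / [3]
  Insert 2 (step 4): P = [2, 4] / [3] / [5];  Q = [1, 2] / [3] / [4]
  Insert 1 (step 5): P = [1, 4] / [2] / [3] / [5];  Q = [1, 2] / [3] / [4] / [5]
Final shape: (2, 1, 1, 1).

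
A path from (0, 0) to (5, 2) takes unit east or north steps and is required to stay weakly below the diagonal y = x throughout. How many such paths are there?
Number of paths = 14

By the reflection principle (André's argument), the number of monotone paths to (5, 2) with n ≤ m that never go above y = x is C(7, 5) − C(7, 6) = 21 − 7 = 14.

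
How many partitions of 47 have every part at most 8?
p(47, parts ≤ 8) = 22122

Use the recurrence p(n, m) = p(n, m−1) + p(n−m, m): either the largest part is < m (count p(n, m−1)) or the largest part is exactly m (remove one copy of m, count p(n−m, m)). With p(0, ·) = 1 this gives p(47, parts ≤ 8) = 22122. (By conjugating Young diagrams, this also counts partitions of 47 into at most 8 parts.)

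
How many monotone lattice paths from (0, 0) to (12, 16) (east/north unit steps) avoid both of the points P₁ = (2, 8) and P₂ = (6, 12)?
Number of paths = 25215705

Inclusion–exclusion. Total paths: C(28, 12) = 30421755. Through P₁: C(10, 2)·C(18, 10) = 1969110. Through P₂: C(18, 6)·C(10, 6) = 3898440. Since P₁ is strictly southwest of P₂, a monotone path through both must visit P₁ then P₂; paths through both = C(10, 2)·C(8, 4)·C(10, 6) = 661500. Avoid both = 30421755 − 1969110 − 3898440 + 661500 = 25215705.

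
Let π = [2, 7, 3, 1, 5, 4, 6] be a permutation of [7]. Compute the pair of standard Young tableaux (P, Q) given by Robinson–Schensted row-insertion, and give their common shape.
P = [1, 3, 4, 6] / [2, 5] / [7];  Q = [1, 2, 5, 7] / [3, 6] / [4];  common shape = (4, 2, 1)

Row-insert the values π_1, π_2, … into P one at a time, bumping the leftmost entry strictly greater than the inserted value down to the next row. The recording tableau Q records, in position (i, j), the step at which that cell was added to P.
  Insert 2 (step 1): P = [2];  Q = [1]
  Insert 7 (step 2): P = [2, 7];  Q = [1, 2]
  Insert 3 (step 3): P = [2, 3] / [7];  Q = [1, 2] / [3]
  Insert 1 (step 4): P = [1, 3] / [2] / [7];  Q = [1, 2] / [3] / [4]
  Insert 5 (step 5): P = [1, 3, 5] / [2] / [7];  Q = [1, 2, 5] / [3] / [4]
  Insert 4 (step 6): P = [1, 3, 4] / [2, 5] / [7];  Q = [1, 2, 5] / [3, 6] / [4]
  Insert 6 (step 7): P = [1, 3, 4, 6] / [2, 5] / [7];  Q = [1, 2, 5, 7] / [3, 6] / [4]
Final shape: (4, 2, 1).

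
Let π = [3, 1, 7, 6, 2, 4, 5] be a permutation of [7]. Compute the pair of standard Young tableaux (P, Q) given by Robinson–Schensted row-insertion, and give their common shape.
P = [1, 2, 4, 5] / [3, 6] / [7];  Q = [1, 3, 6, 7] / [2, 4] / [5];  common shape = (4, 2, 1)

Row-insert the values π_1, π_2, … into P one at a time, bumping the leftmost entry strictly greater than the inserted value down to the next row. The recording tableau Q records, in position (i, j), the step at which that cell was added to P.
  Insert 3 (step 1): P = [3];  Q = [1]
  Insert 1 (step 2): P = [1] / [3];  Q = [1] / [2]
  Insert 7 (step 3): P = [1, 7] / [3];  Q = [1, 3] / [2]
  Insert 6 (step 4): P = [1, 6] / [3, 7];  Q = [1, 3] / [2, 4]
  Insert 2 (step 5): P = [1, 2] / [3, 6] / [7];  Q = [1, 3] / [2, 4] / [5]
  Insert 4 (step 6): P = [1, 2, 4] / [3, 6] / [7];  Q = [1, 3, 6] / [2, 4] / [5]
  Insert 5 (step 7): P = [1, 2, 4, 5] / [3, 6] / [7];  Q = [1, 3, 6, 7] / [2, 4] / [5]
Final shape: (4, 2, 1).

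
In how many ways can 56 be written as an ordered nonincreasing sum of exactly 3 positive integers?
p(56, 3 parts) = 261

Partitions of n into exactly k parts are in bijection with partitions of n − k into at most k parts (subtract 1 from each part). So p(56, exactly 3) = p(53, parts ≤ 3). Computing via the recurrence p(m, j) = p(m, j−1) + p(m−j, j) gives 261.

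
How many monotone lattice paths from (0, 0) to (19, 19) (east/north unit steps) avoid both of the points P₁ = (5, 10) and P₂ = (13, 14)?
Number of paths = 24311063700

Inclusion–exclusion. Total paths: C(38, 19) = 35345263800. Through P₁: C(15, 5)·C(23, 14) = 2454021570. Through P₂: C(27, 13)·C(11, 6) = 9266934600. Since P₁ is strictly southwest of P₂, a monotone path through both must visit P₁ then P₂; paths through both = C(15, 5)·C(12, 8)·C(11, 6) = 686756070. Avoid both = 35345263800 − 2454021570 − 9266934600 + 686756070 = 24311063700.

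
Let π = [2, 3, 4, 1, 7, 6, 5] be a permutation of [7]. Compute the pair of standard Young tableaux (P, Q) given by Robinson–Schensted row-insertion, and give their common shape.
P = [1, 3, 4, 5] / [2, 6] / [7];  Q = [1, 2, 3, 5] / [4, 6] / [7];  common shape = (4, 2, 1)

Row-insert the values π_1, π_2, … into P one at a time, bumping the leftmost entry strictly greater than the inserted value down to the next row. The recording tableau Q records, in position (i, j), the step at which that cell was added to P.
  Insert 2 (step 1): P = [2];  Q = [1]
  Insert 3 (step 2): P = [2, 3];  Q = [1, 2]
  Insert 4 (step 3): P = [2, 3, 4];  Q = [1, 2, 3]
  Insert 1 (step 4): P = [1, 3, 4] / [2];  Q = [1, 2, 3] / [4]
  Insert 7 (step 5): P = [1, 3, 4, 7] / [2];  Q = [1, 2, 3, 5] / [4]
  Insert 6 (step 6): P = [1, 3, 4, 6] / [2, 7];  Q = [1, 2, 3, 5] / [4, 6]
  Insert 5 (step 7): P = [1, 3, 4, 5] / [2, 6] / [7];  Q = [1, 2, 3, 5] / [4, 6] / [7]
Final shape: (4, 2, 1).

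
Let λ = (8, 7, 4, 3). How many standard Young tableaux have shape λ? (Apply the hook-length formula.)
# SYT of shape (8, 7, 4, 3) = 496624128

Hook-length formula: f^λ = n! / Π hook(c), product over all cells c of the Young diagram. For λ = (8, 7, 4, 3), n = 22 boxes. Hook lengths by row (left-to-right, top-to-bottom): [11, 10, 9, 7, 5, 4, 3, 1]; [9, 8, 7, 5, 3, 2, 1]; [5, 4, 3, 1]; [3, 2, 1]. Product of hooks = 2263282560000. So f^λ = 22! / 2263282560000 = 1124000727777607680000 / 2263282560000 = 496624128.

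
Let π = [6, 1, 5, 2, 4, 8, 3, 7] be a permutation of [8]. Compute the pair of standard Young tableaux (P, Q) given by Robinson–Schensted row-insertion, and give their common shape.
P = [1, 2, 3, 7] / [4, 8] / [5] / [6];  Q = [1, 3, 5, 6] / [2, 8] / [4] / [7];  common shape = (4, 2, 1, 1)

Row-insert the values π_1, π_2, … into P one at a time, bumping the leftmost entry strictly greater than the inserted value down to the next row. The recording tableau Q records, in position (i, j), the step at which that cell was added to P.
  Insert 6 (step 1): P = [6];  Q = [1]
  Insert 1 (step 2): P = [1] / [6];  Q = [1] / [2]
  Insert 5 (step 3): P = [1, 5] / [6];  Q = [1, 3] / [2]
  Insert 2 (step 4): P = [1, 2] / [5] / [6];  Q = [1, 3] / [2] / [4]
  Insert 4 (step 5): P = [1, 2, 4] / [5] / [6];  Q = [1, 3, 5] / [2] / [4]
  Insert 8 (step 6): P = [1, 2, 4, 8] / [5] / [6];  Q = [1, 3, 5, 6] / [2] / [4]
  Insert 3 (step 7): P = [1, 2, 3, 8] / [4] / [5] / [6];  Q = [1, 3, 5, 6] / [2] / [4] / [7]
  Insert 7 (step 8): P = [1, 2, 3, 7] / [4, 8] / [5] / [6];  Q = [1, 3, 5, 6] / [2, 8] / [4] / [7]
Final shape: (4, 2, 1, 1).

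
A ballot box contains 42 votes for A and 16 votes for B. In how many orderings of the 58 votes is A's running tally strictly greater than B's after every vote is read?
Strict-lead orderings = 35844219876465

Total orderings of the 58 votes with 42 for A: C(58, 42) = 79960182801345. By the Bertrand ballot formula (Cycle Lemma / reflection principle), the number of orderings in which A is strictly ahead of B throughout is (p − q)/(p + q) · C(p + q, p) = (42 − 16)/(42 + 16) · 79960182801345 = 35844219876465.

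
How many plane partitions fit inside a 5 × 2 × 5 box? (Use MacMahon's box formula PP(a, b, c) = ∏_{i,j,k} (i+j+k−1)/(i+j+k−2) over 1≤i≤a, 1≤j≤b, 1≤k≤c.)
PP(5, 2, 5) = 19404

Evaluate the triple product over i = 1..5, j = 1..2, k = 1..5. The factors are (2/1) · (3/2) · (4/3) · (5/4) · (6/5) · (3/2) · (4/3) · (5/4) · … (50 factors total). The numerators and denominators telescope so the product is an integer; carrying out the multiplication exactly gives PP(5, 2, 5) = 19404.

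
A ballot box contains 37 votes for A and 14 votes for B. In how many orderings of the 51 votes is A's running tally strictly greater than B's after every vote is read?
Strict-lead orderings = 582985137700

Total orderings of the 51 votes with 37 for A: C(51, 37) = 1292706174900. By the Bertrand ballot formula (Cycle Lemma / reflection principle), the number of orderings in which A is strictly ahead of B throughout is (p − q)/(p + q) · C(p + q, p) = (37 − 14)/(37 + 14) · 1292706174900 = 582985137700.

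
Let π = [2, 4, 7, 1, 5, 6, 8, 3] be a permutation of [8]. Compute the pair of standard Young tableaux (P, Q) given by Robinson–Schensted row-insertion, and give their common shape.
P = [1, 3, 5, 6, 8] / [2, 4] / [7];  Q = [1, 2, 3, 6, 7] / [4, 5] / [8];  common shape = (5, 2, 1)

Row-insert the values π_1, π_2, … into P one at a time, bumping the leftmost entry strictly greater than the inserted value down to the next row. The recording tableau Q records, in position (i, j), the step at which that cell was added to P.
  Insert 2 (step 1): P = [2];  Q = [1]
  Insert 4 (step 2): P = [2, 4];  Q = [1, 2]
  Insert 7 (step 3): P = [2, 4, 7];  Q = [1, 2, 3]
  Insert 1 (step 4): P = [1, 4, 7] / [2];  Q = [1, 2, 3] / [4]
  Insert 5 (step 5): P = [1, 4, 5] / [2, 7];  Q = [1, 2, 3] / [4, 5]
  Insert 6 (step 6): P = [1, 4, 5, 6] / [2, 7];  Q = [1, 2, 3, 6] / [4, 5]
  Insert 8 (step 7): P = [1, 4, 5, 6, 8] / [2, 7];  Q = [1, 2, 3, 6, 7] / [4, 5]
  Insert 3 (step 8): P = [1, 3, 5, 6, 8] / [2, 4] / [7];  Q = [1, 2, 3, 6, 7] / [4, 5] / [8]
Final shape: (5, 2, 1).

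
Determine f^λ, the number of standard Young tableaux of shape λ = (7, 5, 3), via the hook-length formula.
# SYT of shape (7, 5, 3) = 45045

Hook-length formula: f^λ = n! / Π hook(c), product over all cells c of the Young diagram. For λ = (7, 5, 3), n = 15 boxes. Hook lengths by row (left-to-right, top-to-bottom): [9, 8, 7, 5, 4, 2, 1]; [6, 5, 4, 2, 1]; [3, 2, 1]. Product of hooks = 29030400. So f^λ = 15! / 29030400 = 1307674368000 / 29030400 = 45045.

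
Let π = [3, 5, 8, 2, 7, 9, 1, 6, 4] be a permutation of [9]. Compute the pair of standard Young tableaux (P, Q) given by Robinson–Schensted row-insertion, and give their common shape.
P = [1, 4, 6, 9] / [2, 5] / [3, 7] / [8];  Q = [1, 2, 3, 6] / [4, 5] / [7, 8] / [9];  common shape = (4, 2, 2, 1)

Row-insert the values π_1, π_2, … into P one at a time, bumping the leftmost entry strictly greater than the inserted value down to the next row. The recording tableau Q records, in position (i, j), the step at which that cell was added to P.
  Insert 3 (step 1): P = [3];  Q = [1]
  Insert 5 (step 2): P = [3, 5];  Q = [1, 2]
  Insert 8 (step 3): P = [3, 5, 8];  Q = [1, 2, 3]
  Insert 2 (step 4): P = [2, 5, 8] / [3];  Q = [1, 2, 3] / [4]
  Insert 7 (step 5): P = [2, 5, 7] / [3, 8];  Q = [1, 2, 3] / [4, 5]
  Insert 9 (step 6): P = [2, 5, 7, 9] / [3, 8];  Q = [1, 2, 3, 6] / [4, 5]
  Insert 1 (step 7): P = [1, 5, 7, 9] / [2, 8] / [3];  Q = [1, 2, 3, 6] / [4, 5] / [7]
  Insert 6 (step 8): P = [1, 5, 6, 9] / [2, 7] / [3, 8];  Q = [1, 2, 3, 6] / [4, 5] / [7, 8]
  Insert 4 (step 9): P = [1, 4, 6, 9] / [2, 5] / [3, 7] / [8];  Q = [1, 2, 3, 6] / [4, 5] / [7, 8] / [9]
Final shape: (4, 2, 2, 1).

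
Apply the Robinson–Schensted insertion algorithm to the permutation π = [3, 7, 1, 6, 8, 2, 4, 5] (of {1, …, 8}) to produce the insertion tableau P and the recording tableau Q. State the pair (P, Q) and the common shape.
P = [1, 2, 4, 5] / [3, 6, 8] / [7];  Q = [1, 2, 5, 8] / [3, 4, 7] / [6];  common shape = (4, 3, 1)

Row-insert the values π_1, π_2, … into P one at a time, bumping the leftmost entry strictly greater than the inserted value down to the next row. The recording tableau Q records, in position (i, j), the step at which that cell was added to P.
  Insert 3 (step 1): P = [3];  Q = [1]
  Insert 7 (step 2): P = [3, 7];  Q = [1, 2]
  Insert 1 (step 3): P = [1, 7] / [3];  Q = [1, 2] / [3]
  Insert 6 (step 4): P = [1, 6] / [3, 7];  Q = [1, 2] / [3, 4]
  Insert 8 (step 5): P = [1, 6, 8] / [3, 7];  Q = [1, 2, 5] / [3, 4]
  Insert 2 (step 6): P = [1, 2, 8] / [3, 6] / [7];  Q = [1, 2, 5] / [3, 4] / [6]
  Insert 4 (step 7): P = [1, 2, 4] / [3, 6, 8] / [7];  Q = [1, 2, 5] / [3, 4, 7] / [6]
  Insert 5 (step 8): P = [1, 2, 4, 5] / [3, 6, 8] / [7];  Q = [1, 2, 5, 8] / [3, 4, 7] / [6]
Final shape: (4, 3, 1).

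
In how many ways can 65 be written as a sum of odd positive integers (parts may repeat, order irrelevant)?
p_odd(65) = 18200

Enumerate partitions using only odd parts via the recurrence o(n, m) = o(n, m−2) + o(n−m, m) over odd m, starting from the largest odd part ≤ n. This gives p_odd(65) = 18200. (Euler's theorem: equals the count of distinct-part partitions.)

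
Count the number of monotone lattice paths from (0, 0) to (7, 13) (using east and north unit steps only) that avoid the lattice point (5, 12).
Number of paths = 58956

Total paths from (0, 0) to (7, 13): C(20, 7) = 77520. Paths through (5, 12): (paths (0, 0) → (5, 12)) × (paths (5, 12) → (7, 13)) = C(17, 5) · C(3, 2) = 6188 · 3 = 18564. Avoidance count = 77520 − 18564 = 58956.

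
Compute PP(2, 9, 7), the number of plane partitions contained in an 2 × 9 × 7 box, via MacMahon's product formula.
PP(2, 9, 7) = 27810640

Evaluate the triple product over i = 1..2, j = 1..9, k = 1..7. The factors are (2/1) · (3/2) · (4/3) · (5/4) · (6/5) · (7/6) · (8/7) · (3/2) · … (126 factors total). The numerators and denominators telescope so the product is an integer; carrying out the multiplication exactly gives PP(2, 9, 7) = 27810640.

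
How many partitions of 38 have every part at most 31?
p(38, parts ≤ 31) = 25985

Use the recurrence p(n, m) = p(n, m−1) + p(n−m, m): either the largest part is < m (count p(n, m−1)) or the largest part is exactly m (remove one copy of m, count p(n−m, m)). With p(0, ·) = 1 this gives p(38, parts ≤ 31) = 25985. (By conjugating Young diagrams, this also counts partitions of 38 into at most 31 parts.)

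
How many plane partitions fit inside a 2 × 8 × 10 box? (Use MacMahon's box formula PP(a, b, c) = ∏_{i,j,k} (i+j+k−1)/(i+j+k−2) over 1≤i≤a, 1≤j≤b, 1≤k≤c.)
PP(2, 8, 10) = 367479684

Evaluate the triple product over i = 1..2, j = 1..8, k = 1..10. The factors are (2/1) · (3/2) · (4/3) · (5/4) · (6/5) · (7/6) · (8/7) · (9/8) · … (160 factors total). The numerators and denominators telescope so the product is an integer; carrying out the multiplication exactly gives PP(2, 8, 10) = 367479684.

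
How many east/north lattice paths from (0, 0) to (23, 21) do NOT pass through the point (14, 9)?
Number of paths = 1772419743380

Total paths from (0, 0) to (23, 21): C(44, 23) = 2012616400080. Paths through (14, 9): (paths (0, 0) → (14, 9)) × (paths (14, 9) → (23, 21)) = C(23, 14) · C(21, 9) = 817190 · 293930 = 240196656700. Avoidance count = 2012616400080 − 240196656700 = 1772419743380.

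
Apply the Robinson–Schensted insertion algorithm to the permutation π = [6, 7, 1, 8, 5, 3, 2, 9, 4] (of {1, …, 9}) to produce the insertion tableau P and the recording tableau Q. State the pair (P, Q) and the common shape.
P = [1, 2, 4, 9] / [3, 7, 8] / [5] / [6];  Q = [1, 2, 4, 8] / [3, 5, 9] / [6] / [7];  common shape = (4, 3, 1, 1)

Row-insert the values π_1, π_2, … into P one at a time, bumping the leftmost entry strictly greater than the inserted value down to the next row. The recording tableau Q records, in position (i, j), the step at which that cell was added to P.
  Insert 6 (step 1): P = [6];  Q = [1]
  Insert 7 (step 2): P = [6, 7];  Q = [1, 2]
  Insert 1 (step 3): P = [1, 7] / [6];  Q = [1, 2] / [3]
  Insert 8 (step 4): P = [1, 7, 8] / [6];  Q = [1, 2, 4] / [3]
  Insert 5 (step 5): P = [1, 5, 8] / [6, 7];  Q = [1, 2, 4] / [3, 5]
  Insert 3 (step 6): P = [1, 3, 8] / [5, 7] / [6];  Q = [1, 2, 4] / [3, 5] / [6]
  Insert 2 (step 7): P = [1, 2, 8] / [3, 7] / [5] / [6];  Q = [1, 2, 4] / [3, 5] / [6] / [7]
  Insert 9 (step 8): P = [1, 2, 8, 9] / [3, 7] / [5] / [6];  Q = [1, 2, 4, 8] / [3, 5] / [6] / [7]
  Insert 4 (step 9): P = [1, 2, 4, 9] / [3, 7, 8] / [5] / [6];  Q = [1, 2, 4, 8] / [3, 5, 9] / [6] / [7]
Final shape: (4, 3, 1, 1).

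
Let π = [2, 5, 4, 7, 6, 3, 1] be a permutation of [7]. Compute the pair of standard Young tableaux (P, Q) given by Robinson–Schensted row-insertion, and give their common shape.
P = [1, 3, 6] / [2, 7] / [4] / [5];  Q = [1, 2, 4] / [3, 5] / [6] / [7];  common shape = (3, 2, 1, 1)

Row-insert the values π_1, π_2, … into P one at a time, bumping the leftmost entry strictly greater than the inserted value down to the next row. The recording tableau Q records, in position (i, j), the step at which that cell was added to P.
  Insert 2 (step 1): P = [2];  Q = [1]
  Insert 5 (step 2): P = [2, 5];  Q = [1, 2]
  Insert 4 (step 3): P = [2, 4] / [5];  Q = [1, 2] / [3]
  Insert 7 (step 4): P = [2, 4, 7] / [5];  Q = [1, 2, 4] / [3]
  Insert 6 (step 5): P = [2, 4, 6] / [5, 7];  Q = [1, 2, 4] / [3, 5]
  Insert 3 (step 6): P = [2, 3, 6] / [4, 7] / [5];  Q = [1, 2, 4] / [3, 5] / [6]
  Insert 1 (step 7): P = [1, 3, 6] / [2, 7] / [4] / [5];  Q = [1, 2, 4] / [3, 5] / [6] / [7]
Final shape: (3, 2, 1, 1).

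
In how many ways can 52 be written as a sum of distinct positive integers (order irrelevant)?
q(52) = 4582

A partition into distinct parts is a strictly decreasing sequence summing to n. The recurrence d(n, m) = d(n, m−1) + d(n−m, m−1) (use part m at most once) with q(n) = d(n, n) gives q(52) = 4582. (Euler's theorem: # distinct-part partitions = # odd-part partitions.)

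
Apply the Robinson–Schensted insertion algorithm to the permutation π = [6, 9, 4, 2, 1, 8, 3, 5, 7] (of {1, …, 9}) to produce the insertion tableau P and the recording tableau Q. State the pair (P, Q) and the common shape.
P = [1, 3, 5, 7] / [2, 8] / [4, 9] / [6];  Q = [1, 2, 8, 9] / [3, 6] / [4, 7] / [5];  common shape = (4, 2, 2, 1)

Row-insert the values π_1, π_2, … into P one at a time, bumping the leftmost entry strictly greater than the inserted value down to the next row. The recording tableau Q records, in position (i, j), the step at which that cell was added to P.
  Insert 6 (step 1): P = [6];  Q = [1]
  Insert 9 (step 2): P = [6, 9];  Q = [1, 2]
  Insert 4 (step 3): P = [4, 9] / [6];  Q = [1, 2] / [3]
  Insert 2 (step 4): P = [2, 9] / [4] / [6];  Q = [1, 2] / [3] / [4]
  Insert 1 (step 5): P = [1, 9] / [2] / [4] / [6];  Q = [1, 2] / [3] / [4] / [5]
  Insert 8 (step 6): P = [1, 8] / [2, 9] / [4] / [6];  Q = [1, 2] / [3, 6] / [4] / [5]
  Insert 3 (step 7): P = [1, 3] / [2, 8] / [4, 9] / [6];  Q = [1, 2] / [3, 6] / [4, 7] / [5]
  Insert 5 (step 8): P = [1, 3, 5] / [2, 8] / [4, 9] / [6];  Q = [1, 2, 8] / [3, 6] / [4, 7] / [5]
  Insert 7 (step 9): P = [1, 3, 5, 7] / [2, 8] / [4, 9] / [6];  Q = [1, 2, 8, 9] / [3, 6] / [4, 7] / [5]
Final shape: (4, 2, 2, 1).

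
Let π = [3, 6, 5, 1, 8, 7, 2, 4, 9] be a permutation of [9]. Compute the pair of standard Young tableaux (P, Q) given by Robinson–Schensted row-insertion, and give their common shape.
P = [1, 2, 4, 9] / [3, 5, 7] / [6, 8];  Q = [1, 2, 5, 9] / [3, 6, 8] / [4, 7];  common shape = (4, 3, 2)

Row-insert the values π_1, π_2, … into P one at a time, bumping the leftmost entry strictly greater than the inserted value down to the next row. The recording tableau Q records, in position (i, j), the step at which that cell was added to P.
  Insert 3 (step 1): P = [3];  Q = [1]
  Insert 6 (step 2): P = [3, 6];  Q = [1, 2]
  Insert 5 (step 3): P = [3, 5] / [6];  Q = [1, 2] / [3]
  Insert 1 (step 4): P = [1, 5] / [3] / [6];  Q = [1, 2] / [3] / [4]
  Insert 8 (step 5): P = [1, 5, 8] / [3] / [6];  Q = [1, 2, 5] / [3] / [4]
  Insert 7 (step 6): P = [1, 5, 7] / [3, 8] / [6];  Q = [1, 2, 5] / [3, 6] / [4]
  Insert 2 (step 7): P = [1, 2, 7] / [3, 5] / [6, 8];  Q = [1, 2, 5] / [3, 6] / [4, 7]
  Insert 4 (step 8): P = [1, 2, 4] / [3, 5, 7] / [6, 8];  Q = [1, 2, 5] / [3, 6, 8] / [4, 7]
  Insert 9 (step 9): P = [1, 2, 4, 9] / [3, 5, 7] / [6, 8];  Q = [1, 2, 5, 9] / [3, 6, 8] / [4, 7]
Final shape: (4, 3, 2).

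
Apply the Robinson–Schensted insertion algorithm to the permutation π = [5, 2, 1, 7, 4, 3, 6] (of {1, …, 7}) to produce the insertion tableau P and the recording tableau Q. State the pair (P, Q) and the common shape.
P = [1, 3, 6] / [2, 4] / [5, 7];  Q = [1, 4, 7] / [2, 5] / [3, 6];  common shape = (3, 2, 2)

Row-insert the values π_1, π_2, … into P one at a time, bumping the leftmost entry strictly greater than the inserted value down to the next row. The recording tableau Q records, in position (i, j), the step at which that cell was added to P.
  Insert 5 (step 1): P = [5];  Q = [1]
  Insert 2 (step 2): P = [2] / [5];  Q = [1] / [2]
  Insert 1 (step 3): P = [1] / [2] / [5];  Q = [1] / [2] / [3]
  Insert 7 (step 4): P = [1, 7] / [2] / [5];  Q = [1, 4] / [2] / [3]
  Insert 4 (step 5): P = [1, 4] / [2, 7] / [5];  Q = [1, 4] / [2, 5] / [3]
  Insert 3 (step 6): P = [1, 3] / [2, 4] / [5, 7];  Q = [1, 4] / [2, 5] / [3, 6]
  Insert 6 (step 7): P = [1, 3, 6] / [2, 4] / [5, 7];  Q = [1, 4, 7] / [2, 5] / [3, 6]
Final shape: (3, 2, 2).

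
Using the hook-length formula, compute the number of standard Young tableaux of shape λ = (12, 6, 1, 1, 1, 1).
# SYT of shape (12, 6, 1, 1, 1, 1) = 33549516

Hook-length formula: f^λ = n! / Π hook(c), product over all cells c of the Young diagram. For λ = (12, 6, 1, 1, 1, 1), n = 22 boxes. Hook lengths by row (left-to-right, top-to-bottom): [17, 12, 11, 10, 9, 8, 6, 5, 4, 3, 2, 1]; [10, 5, 4, 3, 2, 1]; [4]; [3]; [2]; [1]. Product of hooks = 33502740480000. So f^λ = 22! / 33502740480000 = 1124000727777607680000 / 33502740480000 = 33549516.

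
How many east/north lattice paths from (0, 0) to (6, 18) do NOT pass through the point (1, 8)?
Number of paths = 107569

Total paths from (0, 0) to (6, 18): C(24, 6) = 134596. Paths through (1, 8): (paths (0, 0) → (1, 8)) × (paths (1, 8) → (6, 18)) = C(9, 1) · C(15, 5) = 9 · 3003 = 27027. Avoidance count = 134596 − 27027 = 107569.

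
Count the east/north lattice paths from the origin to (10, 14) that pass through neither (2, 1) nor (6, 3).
Number of paths = 1297551

Inclusion–exclusion. Total paths: C(24, 10) = 1961256. Through P₁: C(3, 2)·C(21, 8) = 610470. Through P₂: C(9, 6)·C(15, 4) = 114660. Since P₁ is strictly southwest of P₂, a monotone path through both must visit P₁ then P₂; paths through both = C(3, 2)·C(6, 4)·C(15, 4) = 61425. Avoid both = 1961256 − 610470 − 114660 + 61425 = 1297551.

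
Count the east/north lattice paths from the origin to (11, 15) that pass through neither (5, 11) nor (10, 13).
Number of paths = 3651866

Inclusion–exclusion. Total paths: C(26, 11) = 7726160. Through P₁: C(16, 5)·C(10, 6) = 917280. Through P₂: C(23, 10)·C(3, 1) = 3432198. Since P₁ is strictly southwest of P₂, a monotone path through both must visit P₁ then P₂; paths through both = C(16, 5)·C(7, 5)·C(3, 1) = 275184. Avoid both = 7726160 − 917280 − 3432198 + 275184 = 3651866.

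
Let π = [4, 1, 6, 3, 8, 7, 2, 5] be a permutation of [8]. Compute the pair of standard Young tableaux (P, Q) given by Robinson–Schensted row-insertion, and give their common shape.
P = [1, 2, 5] / [3, 6, 7] / [4, 8];  Q = [1, 3, 5] / [2, 4, 6] / [7, 8];  common shape = (3, 3, 2)

Row-insert the values π_1, π_2, … into P one at a time, bumping the leftmost entry strictly greater than the inserted value down to the next row. The recording tableau Q records, in position (i, j), the step at which that cell was added to P.
  Insert 4 (step 1): P = [4];  Q = [1]
  Insert 1 (step 2): P = [1] / [4];  Q = [1] / [2]
  Insert 6 (step 3): P = [1, 6] / [4];  Q = [1, 3] / [2]
  Insert 3 (step 4): P = [1, 3] / [4, 6];  Q = [1, 3] / [2, 4]
  Insert 8 (step 5): P = [1, 3, 8] / [4, 6];  Q = [1, 3, 5] / [2, 4]
  Insert 7 (step 6): P = [1, 3, 7] / [4, 6, 8];  Q = [1, 3, 5] / [2, 4, 6]
  Insert 2 (step 7): P = [1, 2, 7] / [3, 6, 8] / [4];  Q = [1, 3, 5] / [2, 4, 6] / [7]
  Insert 5 (step 8): P = [1, 2, 5] / [3, 6, 7] / [4, 8];  Q = [1, 3, 5] / [2, 4, 6] / [7, 8]
Final shape: (3, 3, 2).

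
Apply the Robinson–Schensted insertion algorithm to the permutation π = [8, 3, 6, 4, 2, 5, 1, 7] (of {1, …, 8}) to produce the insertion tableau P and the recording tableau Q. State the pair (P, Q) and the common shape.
P = [1, 4, 5, 7] / [2] / [3] / [6] / [8];  Q = [1, 3, 6, 8] / [2] / [4] / [5] / [7];  common shape = (4, 1, 1, 1, 1)

Row-insert the values π_1, π_2, … into P one at a time, bumping the leftmost entry strictly greater than the inserted value down to the next row. The recording tableau Q records, in position (i, j), the step at which that cell was added to P.
  Insert 8 (step 1): P = [8];  Q = [1]
  Insert 3 (step 2): P = [3] / [8];  Q = [1] / [2]
  Insert 6 (step 3): P = [3, 6] / [8];  Q = [1, 3] / [2]
  Insert 4 (step 4): P = [3, 4] / [6] / [8];  Q = [1, 3] / [2] / [4]
  Insert 2 (step 5): P = [2, 4] / [3] / [6] / [8];  Q = [1, 3] / [2] / [4] / [5]
  Insert 5 (step 6): P = [2, 4, 5] / [3] / [6] / [8];  Q = [1, 3, 6] / [2] / [4] / [5]
  Insert 1 (step 7): P = [1, 4, 5] / [2] / [3] / [6] / [8];  Q = [1, 3, 6] / [2] / [4] / [5] / [7]
  Insert 7 (step 8): P = [1, 4, 5, 7] / [2] / [3] / [6] / [8];  Q = [1, 3, 6, 8] / [2] / [4] / [5] / [7]
Final shape: (4, 1, 1, 1, 1).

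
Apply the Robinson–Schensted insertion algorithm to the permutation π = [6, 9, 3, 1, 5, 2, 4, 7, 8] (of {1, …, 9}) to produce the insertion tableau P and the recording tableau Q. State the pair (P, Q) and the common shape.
P = [1, 2, 4, 7, 8] / [3, 5] / [6, 9];  Q = [1, 2, 7, 8, 9] / [3, 5] / [4, 6];  common shape = (5, 2, 2)

Row-insert the values π_1, π_2, … into P one at a time, bumping the leftmost entry strictly greater than the inserted value down to the next row. The recording tableau Q records, in position (i, j), the step at which that cell was added to P.
  Insert 6 (step 1): P = [6];  Q = [1]
  Insert 9 (step 2): P = [6, 9];  Q = [1, 2]
  Insert 3 (step 3): P = [3, 9] / [6];  Q = [1, 2] / [3]
  Insert 1 (step 4): P = [1, 9] / [3] / [6];  Q = [1, 2] / [3] / [4]
  Insert 5 (step 5): P = [1, 5] / [3, 9] / [6];  Q = [1, 2] / [3, 5] / [4]
  Insert 2 (step 6): P = [1, 2] / [3, 5] / [6, 9];  Q = [1, 2] / [3, 5] / [4, 6]
  Insert 4 (step 7): P = [1, 2, 4] / [3, 5] / [6, 9];  Q = [1, 2, 7] / [3, 5] / [4, 6]
  Insert 7 (step 8): P = [1, 2, 4, 7] / [3, 5] / [6, 9];  Q = [1, 2, 7, 8] / [3, 5] / [4, 6]
  Insert 8 (step 9): P = [1, 2, 4, 7, 8] / [3, 5] / [6, 9];  Q = [1, 2, 7, 8, 9] / [3, 5] / [4, 6]
Final shape: (5, 2, 2).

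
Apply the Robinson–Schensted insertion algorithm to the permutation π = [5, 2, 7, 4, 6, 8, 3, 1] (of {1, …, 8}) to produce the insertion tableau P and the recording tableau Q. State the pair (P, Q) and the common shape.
P = [1, 3, 6, 8] / [2, 7] / [4] / [5];  Q = [1, 3, 5, 6] / [2, 4] / [7] / [8];  common shape = (4, 2, 1, 1)

Row-insert the values π_1, π_2, … into P one at a time, bumping the leftmost entry strictly greater than the inserted value down to the next row. The recording tableau Q records, in position (i, j), the step at which that cell was added to P.
  Insert 5 (step 1): P = [5];  Q = [1]
  Insert 2 (step 2): P = [2] / [5];  Q = [1] / [2]
  Insert 7 (step 3): P = [2, 7] / [5];  Q = [1, 3] / [2]
  Insert 4 (step 4): P = [2, 4] / [5, 7];  Q = [1, 3] / [2, 4]
  Insert 6 (step 5): P = [2, 4, 6] / [5, 7];  Q = [1, 3, 5] / [2, 4]
  Insert 8 (step 6): P = [2, 4, 6, 8] / [5, 7];  Q = [1, 3, 5, 6] / [2, 4]
  Insert 3 (step 7): P = [2, 3, 6, 8] / [4, 7] / [5];  Q = [1, 3, 5, 6] / [2, 4] / [7]
  Insert 1 (step 8): P = [1, 3, 6, 8] / [2, 7] / [4] / [5];  Q = [1, 3, 5, 6] / [2, 4] / [7] / [8]
Final shape: (4, 2, 1, 1).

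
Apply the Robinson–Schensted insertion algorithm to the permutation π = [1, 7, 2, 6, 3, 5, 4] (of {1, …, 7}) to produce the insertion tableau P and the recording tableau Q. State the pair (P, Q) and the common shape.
P = [1, 2, 3, 4] / [5] / [6] / [7];  Q = [1, 2, 4, 6] / [3] / [5] / [7];  common shape = (4, 1, 1, 1)

Row-insert the values π_1, π_2, … into P one at a time, bumping the leftmost entry strictly greater than the inserted value down to the next row. The recording tableau Q records, in position (i, j), the step at which that cell was added to P.
  Insert 1 (step 1): P = [1];  Q = [1]
  Insert 7 (step 2): P = [1, 7];  Q = [1, 2]
  Insert 2 (step 3): P = [1, 2] / [7];  Q = [1, 2] / [3]
  Insert 6 (step 4): P = [1, 2, 6] / [7];  Q = [1, 2, 4] / [3]
  Insert 3 (step 5): P = [1, 2, 3] / [6] / [7];  Q = [1, 2, 4] / [3] / [5]
  Insert 5 (step 6): P = [1, 2, 3, 5] / [6] / [7];  Q = [1, 2, 4, 6] / [3] / [5]
  Insert 4 (step 7): P = [1, 2, 3, 4] / [5] / [6] / [7];  Q = [1, 2, 4, 6] / [3] / [5] / [7]
Final shape: (4, 1, 1, 1).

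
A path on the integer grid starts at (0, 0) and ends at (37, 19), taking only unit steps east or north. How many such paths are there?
Number of paths = 424655979547800

A monotone lattice path from (0, 0) to (37, 19) consists of 37 east steps and 19 north steps in some order, so it is determined by which 37 of the 56 steps are east. The count is C(56, 37) = 424655979547800.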